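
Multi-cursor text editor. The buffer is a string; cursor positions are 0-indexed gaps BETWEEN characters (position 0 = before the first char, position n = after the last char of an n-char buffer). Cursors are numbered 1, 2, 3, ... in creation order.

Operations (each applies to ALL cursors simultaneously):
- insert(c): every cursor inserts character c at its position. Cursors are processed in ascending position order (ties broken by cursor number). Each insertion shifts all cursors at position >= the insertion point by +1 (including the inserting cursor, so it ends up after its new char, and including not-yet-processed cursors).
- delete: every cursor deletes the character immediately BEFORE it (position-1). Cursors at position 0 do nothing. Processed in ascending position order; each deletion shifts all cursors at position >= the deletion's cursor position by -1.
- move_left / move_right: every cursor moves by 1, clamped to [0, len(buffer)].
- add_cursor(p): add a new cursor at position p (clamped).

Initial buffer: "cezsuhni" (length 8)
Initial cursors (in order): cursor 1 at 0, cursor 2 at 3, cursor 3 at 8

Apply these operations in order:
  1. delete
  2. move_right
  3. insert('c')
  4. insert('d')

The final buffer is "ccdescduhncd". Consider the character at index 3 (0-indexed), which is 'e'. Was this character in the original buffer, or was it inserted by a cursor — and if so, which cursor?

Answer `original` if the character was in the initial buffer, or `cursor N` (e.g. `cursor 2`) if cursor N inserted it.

After op 1 (delete): buffer="cesuhn" (len 6), cursors c1@0 c2@2 c3@6, authorship ......
After op 2 (move_right): buffer="cesuhn" (len 6), cursors c1@1 c2@3 c3@6, authorship ......
After op 3 (insert('c')): buffer="ccescuhnc" (len 9), cursors c1@2 c2@5 c3@9, authorship .1..2...3
After op 4 (insert('d')): buffer="ccdescduhncd" (len 12), cursors c1@3 c2@7 c3@12, authorship .11..22...33
Authorship (.=original, N=cursor N): . 1 1 . . 2 2 . . . 3 3
Index 3: author = original

Answer: original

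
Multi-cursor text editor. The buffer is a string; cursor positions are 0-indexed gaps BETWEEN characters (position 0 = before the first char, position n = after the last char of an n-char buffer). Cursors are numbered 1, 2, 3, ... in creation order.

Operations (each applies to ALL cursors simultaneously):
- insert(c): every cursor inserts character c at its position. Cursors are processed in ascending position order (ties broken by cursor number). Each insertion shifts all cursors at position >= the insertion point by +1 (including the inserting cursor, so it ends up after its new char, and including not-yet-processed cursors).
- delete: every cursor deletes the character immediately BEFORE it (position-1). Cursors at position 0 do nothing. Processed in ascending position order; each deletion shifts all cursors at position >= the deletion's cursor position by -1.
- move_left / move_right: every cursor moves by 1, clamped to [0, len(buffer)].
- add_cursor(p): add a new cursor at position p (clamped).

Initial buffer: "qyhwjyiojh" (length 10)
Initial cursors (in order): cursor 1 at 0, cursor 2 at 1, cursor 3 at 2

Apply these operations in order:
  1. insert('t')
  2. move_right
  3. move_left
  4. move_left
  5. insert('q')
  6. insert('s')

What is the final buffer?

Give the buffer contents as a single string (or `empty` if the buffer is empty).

Answer: qstqqstyqsthwjyiojh

Derivation:
After op 1 (insert('t')): buffer="tqtythwjyiojh" (len 13), cursors c1@1 c2@3 c3@5, authorship 1.2.3........
After op 2 (move_right): buffer="tqtythwjyiojh" (len 13), cursors c1@2 c2@4 c3@6, authorship 1.2.3........
After op 3 (move_left): buffer="tqtythwjyiojh" (len 13), cursors c1@1 c2@3 c3@5, authorship 1.2.3........
After op 4 (move_left): buffer="tqtythwjyiojh" (len 13), cursors c1@0 c2@2 c3@4, authorship 1.2.3........
After op 5 (insert('q')): buffer="qtqqtyqthwjyiojh" (len 16), cursors c1@1 c2@4 c3@7, authorship 11.22.33........
After op 6 (insert('s')): buffer="qstqqstyqsthwjyiojh" (len 19), cursors c1@2 c2@6 c3@10, authorship 111.222.333........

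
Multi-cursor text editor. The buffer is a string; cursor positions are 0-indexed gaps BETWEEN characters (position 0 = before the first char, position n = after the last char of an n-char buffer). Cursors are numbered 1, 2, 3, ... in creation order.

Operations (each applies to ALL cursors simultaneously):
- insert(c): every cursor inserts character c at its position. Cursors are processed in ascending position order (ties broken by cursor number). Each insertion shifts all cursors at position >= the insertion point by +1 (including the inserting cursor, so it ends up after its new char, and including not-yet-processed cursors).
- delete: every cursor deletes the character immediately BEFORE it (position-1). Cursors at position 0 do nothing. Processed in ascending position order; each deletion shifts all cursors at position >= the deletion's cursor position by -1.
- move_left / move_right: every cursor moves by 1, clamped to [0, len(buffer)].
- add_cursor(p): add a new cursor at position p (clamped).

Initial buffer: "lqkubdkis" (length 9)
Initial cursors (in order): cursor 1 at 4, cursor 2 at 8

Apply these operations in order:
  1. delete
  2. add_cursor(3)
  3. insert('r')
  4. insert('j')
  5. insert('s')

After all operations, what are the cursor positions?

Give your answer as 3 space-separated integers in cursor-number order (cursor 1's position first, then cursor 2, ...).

Answer: 9 15 9

Derivation:
After op 1 (delete): buffer="lqkbdks" (len 7), cursors c1@3 c2@6, authorship .......
After op 2 (add_cursor(3)): buffer="lqkbdks" (len 7), cursors c1@3 c3@3 c2@6, authorship .......
After op 3 (insert('r')): buffer="lqkrrbdkrs" (len 10), cursors c1@5 c3@5 c2@9, authorship ...13...2.
After op 4 (insert('j')): buffer="lqkrrjjbdkrjs" (len 13), cursors c1@7 c3@7 c2@12, authorship ...1313...22.
After op 5 (insert('s')): buffer="lqkrrjjssbdkrjss" (len 16), cursors c1@9 c3@9 c2@15, authorship ...131313...222.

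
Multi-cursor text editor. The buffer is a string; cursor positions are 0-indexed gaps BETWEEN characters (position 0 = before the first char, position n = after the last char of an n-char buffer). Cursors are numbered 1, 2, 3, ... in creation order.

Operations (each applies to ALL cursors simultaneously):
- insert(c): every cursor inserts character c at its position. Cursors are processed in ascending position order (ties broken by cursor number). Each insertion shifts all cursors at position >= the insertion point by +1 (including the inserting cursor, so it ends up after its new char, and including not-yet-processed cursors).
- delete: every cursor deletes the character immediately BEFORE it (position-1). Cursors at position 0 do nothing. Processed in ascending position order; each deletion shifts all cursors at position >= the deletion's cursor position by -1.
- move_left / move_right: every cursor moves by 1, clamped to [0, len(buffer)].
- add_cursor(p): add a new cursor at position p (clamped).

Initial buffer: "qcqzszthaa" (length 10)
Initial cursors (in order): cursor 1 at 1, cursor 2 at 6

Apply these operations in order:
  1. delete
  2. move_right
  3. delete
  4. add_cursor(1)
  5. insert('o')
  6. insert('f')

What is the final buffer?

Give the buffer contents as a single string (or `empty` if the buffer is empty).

After op 1 (delete): buffer="cqzsthaa" (len 8), cursors c1@0 c2@4, authorship ........
After op 2 (move_right): buffer="cqzsthaa" (len 8), cursors c1@1 c2@5, authorship ........
After op 3 (delete): buffer="qzshaa" (len 6), cursors c1@0 c2@3, authorship ......
After op 4 (add_cursor(1)): buffer="qzshaa" (len 6), cursors c1@0 c3@1 c2@3, authorship ......
After op 5 (insert('o')): buffer="oqozsohaa" (len 9), cursors c1@1 c3@3 c2@6, authorship 1.3..2...
After op 6 (insert('f')): buffer="ofqofzsofhaa" (len 12), cursors c1@2 c3@5 c2@9, authorship 11.33..22...

Answer: ofqofzsofhaa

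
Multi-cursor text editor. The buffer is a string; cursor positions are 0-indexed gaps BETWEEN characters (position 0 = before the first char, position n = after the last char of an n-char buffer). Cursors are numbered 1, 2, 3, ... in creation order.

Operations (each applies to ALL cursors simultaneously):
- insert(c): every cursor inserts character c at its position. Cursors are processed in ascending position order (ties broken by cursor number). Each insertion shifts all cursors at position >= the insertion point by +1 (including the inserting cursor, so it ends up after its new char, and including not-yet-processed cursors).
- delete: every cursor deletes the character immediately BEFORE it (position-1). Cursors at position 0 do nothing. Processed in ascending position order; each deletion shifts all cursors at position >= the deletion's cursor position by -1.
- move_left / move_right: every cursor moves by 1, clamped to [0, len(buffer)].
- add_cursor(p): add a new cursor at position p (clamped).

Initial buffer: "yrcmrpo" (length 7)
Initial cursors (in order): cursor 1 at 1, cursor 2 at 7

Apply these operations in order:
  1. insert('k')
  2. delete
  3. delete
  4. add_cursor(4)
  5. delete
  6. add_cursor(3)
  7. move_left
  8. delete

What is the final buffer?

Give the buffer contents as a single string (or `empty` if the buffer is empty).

Answer: m

Derivation:
After op 1 (insert('k')): buffer="ykrcmrpok" (len 9), cursors c1@2 c2@9, authorship .1......2
After op 2 (delete): buffer="yrcmrpo" (len 7), cursors c1@1 c2@7, authorship .......
After op 3 (delete): buffer="rcmrp" (len 5), cursors c1@0 c2@5, authorship .....
After op 4 (add_cursor(4)): buffer="rcmrp" (len 5), cursors c1@0 c3@4 c2@5, authorship .....
After op 5 (delete): buffer="rcm" (len 3), cursors c1@0 c2@3 c3@3, authorship ...
After op 6 (add_cursor(3)): buffer="rcm" (len 3), cursors c1@0 c2@3 c3@3 c4@3, authorship ...
After op 7 (move_left): buffer="rcm" (len 3), cursors c1@0 c2@2 c3@2 c4@2, authorship ...
After op 8 (delete): buffer="m" (len 1), cursors c1@0 c2@0 c3@0 c4@0, authorship .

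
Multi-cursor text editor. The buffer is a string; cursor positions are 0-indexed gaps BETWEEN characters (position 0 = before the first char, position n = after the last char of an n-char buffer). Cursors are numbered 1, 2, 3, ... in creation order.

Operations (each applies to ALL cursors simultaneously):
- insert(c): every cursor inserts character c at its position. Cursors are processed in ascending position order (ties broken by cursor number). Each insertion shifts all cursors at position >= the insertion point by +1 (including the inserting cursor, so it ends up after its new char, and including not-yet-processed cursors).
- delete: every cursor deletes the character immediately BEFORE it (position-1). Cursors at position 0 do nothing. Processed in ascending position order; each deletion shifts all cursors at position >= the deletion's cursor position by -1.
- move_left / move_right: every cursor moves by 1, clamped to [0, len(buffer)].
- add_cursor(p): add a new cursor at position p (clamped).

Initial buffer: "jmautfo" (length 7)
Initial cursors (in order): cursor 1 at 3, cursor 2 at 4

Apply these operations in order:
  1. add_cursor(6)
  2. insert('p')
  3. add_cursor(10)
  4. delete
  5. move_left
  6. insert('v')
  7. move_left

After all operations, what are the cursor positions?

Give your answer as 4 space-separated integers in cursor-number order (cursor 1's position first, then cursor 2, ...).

Answer: 2 4 8 8

Derivation:
After op 1 (add_cursor(6)): buffer="jmautfo" (len 7), cursors c1@3 c2@4 c3@6, authorship .......
After op 2 (insert('p')): buffer="jmapuptfpo" (len 10), cursors c1@4 c2@6 c3@9, authorship ...1.2..3.
After op 3 (add_cursor(10)): buffer="jmapuptfpo" (len 10), cursors c1@4 c2@6 c3@9 c4@10, authorship ...1.2..3.
After op 4 (delete): buffer="jmautf" (len 6), cursors c1@3 c2@4 c3@6 c4@6, authorship ......
After op 5 (move_left): buffer="jmautf" (len 6), cursors c1@2 c2@3 c3@5 c4@5, authorship ......
After op 6 (insert('v')): buffer="jmvavutvvf" (len 10), cursors c1@3 c2@5 c3@9 c4@9, authorship ..1.2..34.
After op 7 (move_left): buffer="jmvavutvvf" (len 10), cursors c1@2 c2@4 c3@8 c4@8, authorship ..1.2..34.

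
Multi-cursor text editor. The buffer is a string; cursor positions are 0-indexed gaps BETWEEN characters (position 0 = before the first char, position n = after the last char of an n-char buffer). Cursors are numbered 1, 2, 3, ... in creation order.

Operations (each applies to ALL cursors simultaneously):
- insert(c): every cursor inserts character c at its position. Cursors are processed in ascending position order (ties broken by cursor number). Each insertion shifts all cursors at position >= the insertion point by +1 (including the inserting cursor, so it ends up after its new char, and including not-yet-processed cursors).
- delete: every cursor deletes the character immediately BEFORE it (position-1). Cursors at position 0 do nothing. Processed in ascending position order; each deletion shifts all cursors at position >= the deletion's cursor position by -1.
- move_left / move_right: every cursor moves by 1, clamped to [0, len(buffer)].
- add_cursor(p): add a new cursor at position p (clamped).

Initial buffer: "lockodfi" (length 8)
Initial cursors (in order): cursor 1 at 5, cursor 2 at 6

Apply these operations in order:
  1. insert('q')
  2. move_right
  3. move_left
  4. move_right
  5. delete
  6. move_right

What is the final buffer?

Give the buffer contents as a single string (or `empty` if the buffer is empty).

Answer: lockoqqi

Derivation:
After op 1 (insert('q')): buffer="lockoqdqfi" (len 10), cursors c1@6 c2@8, authorship .....1.2..
After op 2 (move_right): buffer="lockoqdqfi" (len 10), cursors c1@7 c2@9, authorship .....1.2..
After op 3 (move_left): buffer="lockoqdqfi" (len 10), cursors c1@6 c2@8, authorship .....1.2..
After op 4 (move_right): buffer="lockoqdqfi" (len 10), cursors c1@7 c2@9, authorship .....1.2..
After op 5 (delete): buffer="lockoqqi" (len 8), cursors c1@6 c2@7, authorship .....12.
After op 6 (move_right): buffer="lockoqqi" (len 8), cursors c1@7 c2@8, authorship .....12.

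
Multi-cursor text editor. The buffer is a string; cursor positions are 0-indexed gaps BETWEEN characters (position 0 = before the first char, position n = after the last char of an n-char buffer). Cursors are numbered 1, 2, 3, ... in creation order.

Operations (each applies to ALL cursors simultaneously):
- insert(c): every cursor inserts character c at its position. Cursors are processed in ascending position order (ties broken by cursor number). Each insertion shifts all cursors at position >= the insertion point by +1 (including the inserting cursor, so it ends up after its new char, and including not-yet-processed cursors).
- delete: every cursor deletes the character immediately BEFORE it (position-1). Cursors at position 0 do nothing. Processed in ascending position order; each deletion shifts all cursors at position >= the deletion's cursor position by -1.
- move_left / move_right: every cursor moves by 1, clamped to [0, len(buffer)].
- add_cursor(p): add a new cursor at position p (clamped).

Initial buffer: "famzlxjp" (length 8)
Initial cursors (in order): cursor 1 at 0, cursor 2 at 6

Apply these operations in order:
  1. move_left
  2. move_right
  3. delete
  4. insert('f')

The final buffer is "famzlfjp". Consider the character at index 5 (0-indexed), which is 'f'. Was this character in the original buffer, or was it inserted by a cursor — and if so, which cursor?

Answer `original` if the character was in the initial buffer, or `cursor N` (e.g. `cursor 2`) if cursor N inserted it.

After op 1 (move_left): buffer="famzlxjp" (len 8), cursors c1@0 c2@5, authorship ........
After op 2 (move_right): buffer="famzlxjp" (len 8), cursors c1@1 c2@6, authorship ........
After op 3 (delete): buffer="amzljp" (len 6), cursors c1@0 c2@4, authorship ......
After op 4 (insert('f')): buffer="famzlfjp" (len 8), cursors c1@1 c2@6, authorship 1....2..
Authorship (.=original, N=cursor N): 1 . . . . 2 . .
Index 5: author = 2

Answer: cursor 2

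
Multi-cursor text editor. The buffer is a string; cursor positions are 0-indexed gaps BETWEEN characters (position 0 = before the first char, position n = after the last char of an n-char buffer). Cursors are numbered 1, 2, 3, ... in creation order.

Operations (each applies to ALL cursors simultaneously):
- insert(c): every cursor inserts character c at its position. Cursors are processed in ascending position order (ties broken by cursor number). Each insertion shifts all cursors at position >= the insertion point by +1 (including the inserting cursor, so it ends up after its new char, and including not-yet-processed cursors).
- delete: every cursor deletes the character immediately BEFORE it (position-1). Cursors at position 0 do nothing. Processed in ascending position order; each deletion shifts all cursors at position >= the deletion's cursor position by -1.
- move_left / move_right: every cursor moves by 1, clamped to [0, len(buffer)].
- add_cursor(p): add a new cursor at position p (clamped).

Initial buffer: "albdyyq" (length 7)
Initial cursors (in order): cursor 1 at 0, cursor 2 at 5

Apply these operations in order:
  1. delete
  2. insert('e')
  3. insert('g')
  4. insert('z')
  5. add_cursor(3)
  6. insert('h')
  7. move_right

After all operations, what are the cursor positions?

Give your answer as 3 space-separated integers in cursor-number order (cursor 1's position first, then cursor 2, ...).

Answer: 6 14 6

Derivation:
After op 1 (delete): buffer="albdyq" (len 6), cursors c1@0 c2@4, authorship ......
After op 2 (insert('e')): buffer="ealbdeyq" (len 8), cursors c1@1 c2@6, authorship 1....2..
After op 3 (insert('g')): buffer="egalbdegyq" (len 10), cursors c1@2 c2@8, authorship 11....22..
After op 4 (insert('z')): buffer="egzalbdegzyq" (len 12), cursors c1@3 c2@10, authorship 111....222..
After op 5 (add_cursor(3)): buffer="egzalbdegzyq" (len 12), cursors c1@3 c3@3 c2@10, authorship 111....222..
After op 6 (insert('h')): buffer="egzhhalbdegzhyq" (len 15), cursors c1@5 c3@5 c2@13, authorship 11113....2222..
After op 7 (move_right): buffer="egzhhalbdegzhyq" (len 15), cursors c1@6 c3@6 c2@14, authorship 11113....2222..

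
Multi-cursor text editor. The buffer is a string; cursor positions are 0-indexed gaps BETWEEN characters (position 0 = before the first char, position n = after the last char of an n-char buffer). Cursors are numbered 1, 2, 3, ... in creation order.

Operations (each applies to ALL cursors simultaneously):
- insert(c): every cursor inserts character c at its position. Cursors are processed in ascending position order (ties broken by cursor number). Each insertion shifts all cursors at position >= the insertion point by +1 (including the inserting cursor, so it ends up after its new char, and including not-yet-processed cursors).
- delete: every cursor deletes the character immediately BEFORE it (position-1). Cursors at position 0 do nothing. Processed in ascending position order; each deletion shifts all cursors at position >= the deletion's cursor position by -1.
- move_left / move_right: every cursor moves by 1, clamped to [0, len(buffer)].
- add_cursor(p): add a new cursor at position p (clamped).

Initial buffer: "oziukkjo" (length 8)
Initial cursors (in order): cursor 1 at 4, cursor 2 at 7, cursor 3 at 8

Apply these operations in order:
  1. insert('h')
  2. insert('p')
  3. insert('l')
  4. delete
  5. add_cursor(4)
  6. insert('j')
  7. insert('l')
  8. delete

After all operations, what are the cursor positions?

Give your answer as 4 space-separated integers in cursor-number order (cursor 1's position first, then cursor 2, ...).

After op 1 (insert('h')): buffer="oziuhkkjhoh" (len 11), cursors c1@5 c2@9 c3@11, authorship ....1...2.3
After op 2 (insert('p')): buffer="oziuhpkkjhpohp" (len 14), cursors c1@6 c2@11 c3@14, authorship ....11...22.33
After op 3 (insert('l')): buffer="oziuhplkkjhplohpl" (len 17), cursors c1@7 c2@13 c3@17, authorship ....111...222.333
After op 4 (delete): buffer="oziuhpkkjhpohp" (len 14), cursors c1@6 c2@11 c3@14, authorship ....11...22.33
After op 5 (add_cursor(4)): buffer="oziuhpkkjhpohp" (len 14), cursors c4@4 c1@6 c2@11 c3@14, authorship ....11...22.33
After op 6 (insert('j')): buffer="oziujhpjkkjhpjohpj" (len 18), cursors c4@5 c1@8 c2@14 c3@18, authorship ....4111...222.333
After op 7 (insert('l')): buffer="oziujlhpjlkkjhpjlohpjl" (len 22), cursors c4@6 c1@10 c2@17 c3@22, authorship ....441111...2222.3333
After op 8 (delete): buffer="oziujhpjkkjhpjohpj" (len 18), cursors c4@5 c1@8 c2@14 c3@18, authorship ....4111...222.333

Answer: 8 14 18 5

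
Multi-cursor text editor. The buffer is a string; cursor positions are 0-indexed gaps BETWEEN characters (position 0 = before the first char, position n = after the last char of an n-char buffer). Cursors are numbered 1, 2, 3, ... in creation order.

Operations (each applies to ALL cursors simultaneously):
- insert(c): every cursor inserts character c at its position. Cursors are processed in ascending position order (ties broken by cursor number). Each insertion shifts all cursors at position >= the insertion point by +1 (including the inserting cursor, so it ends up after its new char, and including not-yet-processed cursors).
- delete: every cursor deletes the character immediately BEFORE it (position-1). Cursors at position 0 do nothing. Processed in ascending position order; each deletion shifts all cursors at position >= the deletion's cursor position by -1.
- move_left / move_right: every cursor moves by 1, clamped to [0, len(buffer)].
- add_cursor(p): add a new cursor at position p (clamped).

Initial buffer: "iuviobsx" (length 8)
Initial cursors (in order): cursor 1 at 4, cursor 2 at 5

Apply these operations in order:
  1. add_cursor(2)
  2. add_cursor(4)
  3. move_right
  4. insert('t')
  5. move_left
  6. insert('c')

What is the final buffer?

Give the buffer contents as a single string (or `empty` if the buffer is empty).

After op 1 (add_cursor(2)): buffer="iuviobsx" (len 8), cursors c3@2 c1@4 c2@5, authorship ........
After op 2 (add_cursor(4)): buffer="iuviobsx" (len 8), cursors c3@2 c1@4 c4@4 c2@5, authorship ........
After op 3 (move_right): buffer="iuviobsx" (len 8), cursors c3@3 c1@5 c4@5 c2@6, authorship ........
After op 4 (insert('t')): buffer="iuvtiottbtsx" (len 12), cursors c3@4 c1@8 c4@8 c2@10, authorship ...3..14.2..
After op 5 (move_left): buffer="iuvtiottbtsx" (len 12), cursors c3@3 c1@7 c4@7 c2@9, authorship ...3..14.2..
After op 6 (insert('c')): buffer="iuvctiotcctbctsx" (len 16), cursors c3@4 c1@10 c4@10 c2@13, authorship ...33..1144.22..

Answer: iuvctiotcctbctsx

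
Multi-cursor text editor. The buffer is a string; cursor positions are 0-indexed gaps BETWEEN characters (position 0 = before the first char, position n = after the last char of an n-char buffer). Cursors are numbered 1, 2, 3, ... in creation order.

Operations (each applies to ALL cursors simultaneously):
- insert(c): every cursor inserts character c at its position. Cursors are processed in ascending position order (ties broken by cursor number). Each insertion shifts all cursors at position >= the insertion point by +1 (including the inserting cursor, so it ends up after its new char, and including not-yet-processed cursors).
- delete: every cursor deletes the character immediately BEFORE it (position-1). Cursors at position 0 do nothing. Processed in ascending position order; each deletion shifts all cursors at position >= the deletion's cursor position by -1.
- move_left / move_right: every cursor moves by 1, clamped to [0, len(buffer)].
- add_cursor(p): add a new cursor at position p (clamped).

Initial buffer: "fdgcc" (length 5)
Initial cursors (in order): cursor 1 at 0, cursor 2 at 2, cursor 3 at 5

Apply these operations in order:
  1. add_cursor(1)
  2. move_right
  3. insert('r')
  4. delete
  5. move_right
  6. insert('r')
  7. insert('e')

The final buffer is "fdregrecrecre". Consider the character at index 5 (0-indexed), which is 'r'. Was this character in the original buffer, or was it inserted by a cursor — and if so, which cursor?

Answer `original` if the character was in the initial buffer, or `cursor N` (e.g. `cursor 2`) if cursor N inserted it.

After op 1 (add_cursor(1)): buffer="fdgcc" (len 5), cursors c1@0 c4@1 c2@2 c3@5, authorship .....
After op 2 (move_right): buffer="fdgcc" (len 5), cursors c1@1 c4@2 c2@3 c3@5, authorship .....
After op 3 (insert('r')): buffer="frdrgrccr" (len 9), cursors c1@2 c4@4 c2@6 c3@9, authorship .1.4.2..3
After op 4 (delete): buffer="fdgcc" (len 5), cursors c1@1 c4@2 c2@3 c3@5, authorship .....
After op 5 (move_right): buffer="fdgcc" (len 5), cursors c1@2 c4@3 c2@4 c3@5, authorship .....
After op 6 (insert('r')): buffer="fdrgrcrcr" (len 9), cursors c1@3 c4@5 c2@7 c3@9, authorship ..1.4.2.3
After op 7 (insert('e')): buffer="fdregrecrecre" (len 13), cursors c1@4 c4@7 c2@10 c3@13, authorship ..11.44.22.33
Authorship (.=original, N=cursor N): . . 1 1 . 4 4 . 2 2 . 3 3
Index 5: author = 4

Answer: cursor 4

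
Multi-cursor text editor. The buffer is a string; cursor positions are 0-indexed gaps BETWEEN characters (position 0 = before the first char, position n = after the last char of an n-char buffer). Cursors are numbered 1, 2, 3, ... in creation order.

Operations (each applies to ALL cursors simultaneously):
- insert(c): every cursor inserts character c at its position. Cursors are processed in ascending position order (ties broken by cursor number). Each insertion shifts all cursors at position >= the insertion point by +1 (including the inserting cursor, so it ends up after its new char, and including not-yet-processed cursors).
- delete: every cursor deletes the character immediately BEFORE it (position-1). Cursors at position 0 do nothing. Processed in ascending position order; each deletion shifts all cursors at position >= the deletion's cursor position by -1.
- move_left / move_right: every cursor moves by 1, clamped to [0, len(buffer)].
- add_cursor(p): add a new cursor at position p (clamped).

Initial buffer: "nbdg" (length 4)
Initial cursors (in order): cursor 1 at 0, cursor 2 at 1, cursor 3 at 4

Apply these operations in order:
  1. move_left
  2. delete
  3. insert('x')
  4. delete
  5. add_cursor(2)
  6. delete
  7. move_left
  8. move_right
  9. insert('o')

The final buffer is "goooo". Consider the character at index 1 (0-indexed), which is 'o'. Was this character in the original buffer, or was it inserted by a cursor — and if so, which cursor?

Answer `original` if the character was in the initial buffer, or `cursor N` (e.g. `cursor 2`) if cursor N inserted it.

Answer: cursor 1

Derivation:
After op 1 (move_left): buffer="nbdg" (len 4), cursors c1@0 c2@0 c3@3, authorship ....
After op 2 (delete): buffer="nbg" (len 3), cursors c1@0 c2@0 c3@2, authorship ...
After op 3 (insert('x')): buffer="xxnbxg" (len 6), cursors c1@2 c2@2 c3@5, authorship 12..3.
After op 4 (delete): buffer="nbg" (len 3), cursors c1@0 c2@0 c3@2, authorship ...
After op 5 (add_cursor(2)): buffer="nbg" (len 3), cursors c1@0 c2@0 c3@2 c4@2, authorship ...
After op 6 (delete): buffer="g" (len 1), cursors c1@0 c2@0 c3@0 c4@0, authorship .
After op 7 (move_left): buffer="g" (len 1), cursors c1@0 c2@0 c3@0 c4@0, authorship .
After op 8 (move_right): buffer="g" (len 1), cursors c1@1 c2@1 c3@1 c4@1, authorship .
After op 9 (insert('o')): buffer="goooo" (len 5), cursors c1@5 c2@5 c3@5 c4@5, authorship .1234
Authorship (.=original, N=cursor N): . 1 2 3 4
Index 1: author = 1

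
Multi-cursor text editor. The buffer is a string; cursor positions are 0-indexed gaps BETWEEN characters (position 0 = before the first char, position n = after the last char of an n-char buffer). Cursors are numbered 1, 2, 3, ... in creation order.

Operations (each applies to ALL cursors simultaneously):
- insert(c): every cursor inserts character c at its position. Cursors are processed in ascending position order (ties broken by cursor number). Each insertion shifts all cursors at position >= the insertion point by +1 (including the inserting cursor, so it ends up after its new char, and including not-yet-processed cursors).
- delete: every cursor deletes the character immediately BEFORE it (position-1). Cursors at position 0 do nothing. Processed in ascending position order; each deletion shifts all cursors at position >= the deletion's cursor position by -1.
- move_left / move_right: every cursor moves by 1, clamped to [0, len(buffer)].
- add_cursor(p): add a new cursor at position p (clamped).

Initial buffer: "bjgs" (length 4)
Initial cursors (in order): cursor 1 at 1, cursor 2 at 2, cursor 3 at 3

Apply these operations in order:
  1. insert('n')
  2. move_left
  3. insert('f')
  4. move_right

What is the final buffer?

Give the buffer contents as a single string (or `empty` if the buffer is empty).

After op 1 (insert('n')): buffer="bnjngns" (len 7), cursors c1@2 c2@4 c3@6, authorship .1.2.3.
After op 2 (move_left): buffer="bnjngns" (len 7), cursors c1@1 c2@3 c3@5, authorship .1.2.3.
After op 3 (insert('f')): buffer="bfnjfngfns" (len 10), cursors c1@2 c2@5 c3@8, authorship .11.22.33.
After op 4 (move_right): buffer="bfnjfngfns" (len 10), cursors c1@3 c2@6 c3@9, authorship .11.22.33.

Answer: bfnjfngfns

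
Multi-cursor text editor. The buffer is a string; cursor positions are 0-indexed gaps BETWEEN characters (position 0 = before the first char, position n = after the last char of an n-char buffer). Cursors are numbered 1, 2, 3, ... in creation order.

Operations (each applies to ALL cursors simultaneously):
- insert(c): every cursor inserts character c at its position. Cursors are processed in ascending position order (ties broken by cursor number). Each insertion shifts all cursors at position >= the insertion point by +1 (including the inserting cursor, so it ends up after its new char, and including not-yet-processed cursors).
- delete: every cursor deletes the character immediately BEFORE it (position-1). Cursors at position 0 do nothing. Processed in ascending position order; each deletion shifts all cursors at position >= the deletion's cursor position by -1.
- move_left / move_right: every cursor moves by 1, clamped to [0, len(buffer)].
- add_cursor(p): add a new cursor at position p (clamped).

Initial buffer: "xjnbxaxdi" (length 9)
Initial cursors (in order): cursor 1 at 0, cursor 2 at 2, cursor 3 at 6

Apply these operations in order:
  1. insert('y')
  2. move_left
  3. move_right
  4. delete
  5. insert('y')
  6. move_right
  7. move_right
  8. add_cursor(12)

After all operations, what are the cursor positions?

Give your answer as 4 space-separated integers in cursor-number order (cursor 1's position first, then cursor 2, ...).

After op 1 (insert('y')): buffer="yxjynbxayxdi" (len 12), cursors c1@1 c2@4 c3@9, authorship 1..2....3...
After op 2 (move_left): buffer="yxjynbxayxdi" (len 12), cursors c1@0 c2@3 c3@8, authorship 1..2....3...
After op 3 (move_right): buffer="yxjynbxayxdi" (len 12), cursors c1@1 c2@4 c3@9, authorship 1..2....3...
After op 4 (delete): buffer="xjnbxaxdi" (len 9), cursors c1@0 c2@2 c3@6, authorship .........
After op 5 (insert('y')): buffer="yxjynbxayxdi" (len 12), cursors c1@1 c2@4 c3@9, authorship 1..2....3...
After op 6 (move_right): buffer="yxjynbxayxdi" (len 12), cursors c1@2 c2@5 c3@10, authorship 1..2....3...
After op 7 (move_right): buffer="yxjynbxayxdi" (len 12), cursors c1@3 c2@6 c3@11, authorship 1..2....3...
After op 8 (add_cursor(12)): buffer="yxjynbxayxdi" (len 12), cursors c1@3 c2@6 c3@11 c4@12, authorship 1..2....3...

Answer: 3 6 11 12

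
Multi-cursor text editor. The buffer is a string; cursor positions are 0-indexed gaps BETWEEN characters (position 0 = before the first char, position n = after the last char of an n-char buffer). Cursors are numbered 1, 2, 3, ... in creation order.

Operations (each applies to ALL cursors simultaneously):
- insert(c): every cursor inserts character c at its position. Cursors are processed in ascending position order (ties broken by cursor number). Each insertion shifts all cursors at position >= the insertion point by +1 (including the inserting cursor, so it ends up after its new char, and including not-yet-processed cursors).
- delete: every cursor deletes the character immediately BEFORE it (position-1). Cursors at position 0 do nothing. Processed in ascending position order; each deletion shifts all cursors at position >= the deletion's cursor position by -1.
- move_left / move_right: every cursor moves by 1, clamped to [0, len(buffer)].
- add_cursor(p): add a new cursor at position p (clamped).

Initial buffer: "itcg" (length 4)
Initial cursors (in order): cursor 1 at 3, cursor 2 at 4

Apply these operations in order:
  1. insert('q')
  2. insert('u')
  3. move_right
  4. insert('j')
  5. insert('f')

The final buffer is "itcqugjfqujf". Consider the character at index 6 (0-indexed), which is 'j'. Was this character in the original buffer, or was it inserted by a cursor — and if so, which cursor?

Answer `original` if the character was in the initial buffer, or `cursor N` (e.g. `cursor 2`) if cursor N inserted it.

After op 1 (insert('q')): buffer="itcqgq" (len 6), cursors c1@4 c2@6, authorship ...1.2
After op 2 (insert('u')): buffer="itcqugqu" (len 8), cursors c1@5 c2@8, authorship ...11.22
After op 3 (move_right): buffer="itcqugqu" (len 8), cursors c1@6 c2@8, authorship ...11.22
After op 4 (insert('j')): buffer="itcqugjquj" (len 10), cursors c1@7 c2@10, authorship ...11.1222
After op 5 (insert('f')): buffer="itcqugjfqujf" (len 12), cursors c1@8 c2@12, authorship ...11.112222
Authorship (.=original, N=cursor N): . . . 1 1 . 1 1 2 2 2 2
Index 6: author = 1

Answer: cursor 1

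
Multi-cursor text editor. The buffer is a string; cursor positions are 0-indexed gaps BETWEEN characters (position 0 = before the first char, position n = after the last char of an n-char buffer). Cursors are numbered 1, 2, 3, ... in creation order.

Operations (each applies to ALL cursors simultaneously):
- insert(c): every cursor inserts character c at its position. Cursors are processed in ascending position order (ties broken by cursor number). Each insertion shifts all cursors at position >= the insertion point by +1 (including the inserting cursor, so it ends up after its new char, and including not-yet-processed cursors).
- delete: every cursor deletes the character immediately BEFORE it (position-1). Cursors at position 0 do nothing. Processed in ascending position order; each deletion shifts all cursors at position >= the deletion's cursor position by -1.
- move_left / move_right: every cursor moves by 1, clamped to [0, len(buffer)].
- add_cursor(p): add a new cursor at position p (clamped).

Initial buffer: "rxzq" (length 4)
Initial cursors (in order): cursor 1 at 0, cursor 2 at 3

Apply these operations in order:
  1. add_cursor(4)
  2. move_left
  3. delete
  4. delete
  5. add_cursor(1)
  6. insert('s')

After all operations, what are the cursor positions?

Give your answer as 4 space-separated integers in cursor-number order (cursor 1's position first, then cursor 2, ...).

After op 1 (add_cursor(4)): buffer="rxzq" (len 4), cursors c1@0 c2@3 c3@4, authorship ....
After op 2 (move_left): buffer="rxzq" (len 4), cursors c1@0 c2@2 c3@3, authorship ....
After op 3 (delete): buffer="rq" (len 2), cursors c1@0 c2@1 c3@1, authorship ..
After op 4 (delete): buffer="q" (len 1), cursors c1@0 c2@0 c3@0, authorship .
After op 5 (add_cursor(1)): buffer="q" (len 1), cursors c1@0 c2@0 c3@0 c4@1, authorship .
After op 6 (insert('s')): buffer="sssqs" (len 5), cursors c1@3 c2@3 c3@3 c4@5, authorship 123.4

Answer: 3 3 3 5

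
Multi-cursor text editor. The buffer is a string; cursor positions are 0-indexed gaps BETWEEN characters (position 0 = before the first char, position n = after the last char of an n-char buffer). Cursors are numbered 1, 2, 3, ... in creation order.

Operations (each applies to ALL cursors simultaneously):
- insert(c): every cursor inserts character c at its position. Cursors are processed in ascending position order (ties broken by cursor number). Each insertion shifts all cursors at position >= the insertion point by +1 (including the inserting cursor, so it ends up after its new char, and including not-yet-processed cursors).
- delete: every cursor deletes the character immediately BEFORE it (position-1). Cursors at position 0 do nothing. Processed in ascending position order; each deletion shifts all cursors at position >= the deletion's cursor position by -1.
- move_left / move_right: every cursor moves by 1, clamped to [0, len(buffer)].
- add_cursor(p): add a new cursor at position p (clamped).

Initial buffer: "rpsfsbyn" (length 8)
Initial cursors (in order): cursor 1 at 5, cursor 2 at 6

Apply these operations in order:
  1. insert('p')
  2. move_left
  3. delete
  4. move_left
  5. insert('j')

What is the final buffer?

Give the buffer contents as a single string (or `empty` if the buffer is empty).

Answer: rpsjfjppyn

Derivation:
After op 1 (insert('p')): buffer="rpsfspbpyn" (len 10), cursors c1@6 c2@8, authorship .....1.2..
After op 2 (move_left): buffer="rpsfspbpyn" (len 10), cursors c1@5 c2@7, authorship .....1.2..
After op 3 (delete): buffer="rpsfppyn" (len 8), cursors c1@4 c2@5, authorship ....12..
After op 4 (move_left): buffer="rpsfppyn" (len 8), cursors c1@3 c2@4, authorship ....12..
After op 5 (insert('j')): buffer="rpsjfjppyn" (len 10), cursors c1@4 c2@6, authorship ...1.212..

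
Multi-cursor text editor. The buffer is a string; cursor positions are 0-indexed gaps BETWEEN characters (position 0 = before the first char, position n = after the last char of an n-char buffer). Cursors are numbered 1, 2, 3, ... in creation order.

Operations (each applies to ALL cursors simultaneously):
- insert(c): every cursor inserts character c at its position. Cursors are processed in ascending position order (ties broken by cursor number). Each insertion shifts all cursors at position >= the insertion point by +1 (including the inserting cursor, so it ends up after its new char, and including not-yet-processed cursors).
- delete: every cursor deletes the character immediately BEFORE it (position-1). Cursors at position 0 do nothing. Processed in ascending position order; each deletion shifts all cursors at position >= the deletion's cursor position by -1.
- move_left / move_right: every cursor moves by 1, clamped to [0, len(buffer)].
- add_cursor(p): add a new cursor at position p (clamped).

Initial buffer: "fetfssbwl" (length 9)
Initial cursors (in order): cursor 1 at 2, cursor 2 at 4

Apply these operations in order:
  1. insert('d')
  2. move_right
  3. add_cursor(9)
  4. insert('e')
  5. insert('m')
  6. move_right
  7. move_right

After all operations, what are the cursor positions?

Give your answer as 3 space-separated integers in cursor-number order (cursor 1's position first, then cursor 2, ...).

After op 1 (insert('d')): buffer="fedtfdssbwl" (len 11), cursors c1@3 c2@6, authorship ..1..2.....
After op 2 (move_right): buffer="fedtfdssbwl" (len 11), cursors c1@4 c2@7, authorship ..1..2.....
After op 3 (add_cursor(9)): buffer="fedtfdssbwl" (len 11), cursors c1@4 c2@7 c3@9, authorship ..1..2.....
After op 4 (insert('e')): buffer="fedtefdsesbewl" (len 14), cursors c1@5 c2@9 c3@12, authorship ..1.1.2.2..3..
After op 5 (insert('m')): buffer="fedtemfdsemsbemwl" (len 17), cursors c1@6 c2@11 c3@15, authorship ..1.11.2.22..33..
After op 6 (move_right): buffer="fedtemfdsemsbemwl" (len 17), cursors c1@7 c2@12 c3@16, authorship ..1.11.2.22..33..
After op 7 (move_right): buffer="fedtemfdsemsbemwl" (len 17), cursors c1@8 c2@13 c3@17, authorship ..1.11.2.22..33..

Answer: 8 13 17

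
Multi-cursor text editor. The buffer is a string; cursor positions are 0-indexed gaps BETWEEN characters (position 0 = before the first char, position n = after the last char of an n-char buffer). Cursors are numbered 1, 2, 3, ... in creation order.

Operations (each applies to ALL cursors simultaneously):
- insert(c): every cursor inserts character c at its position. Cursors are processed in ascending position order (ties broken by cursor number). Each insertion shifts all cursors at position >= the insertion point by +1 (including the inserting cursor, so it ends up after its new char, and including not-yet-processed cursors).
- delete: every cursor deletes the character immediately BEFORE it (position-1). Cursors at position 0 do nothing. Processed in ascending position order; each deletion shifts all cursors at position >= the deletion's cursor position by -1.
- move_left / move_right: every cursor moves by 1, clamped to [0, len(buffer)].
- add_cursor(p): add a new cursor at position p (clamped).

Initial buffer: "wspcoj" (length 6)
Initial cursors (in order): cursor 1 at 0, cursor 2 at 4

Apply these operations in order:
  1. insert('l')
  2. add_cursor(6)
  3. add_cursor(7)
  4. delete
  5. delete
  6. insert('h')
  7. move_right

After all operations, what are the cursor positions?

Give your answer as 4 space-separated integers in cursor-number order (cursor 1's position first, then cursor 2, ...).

Answer: 5 5 5 5

Derivation:
After op 1 (insert('l')): buffer="lwspcloj" (len 8), cursors c1@1 c2@6, authorship 1....2..
After op 2 (add_cursor(6)): buffer="lwspcloj" (len 8), cursors c1@1 c2@6 c3@6, authorship 1....2..
After op 3 (add_cursor(7)): buffer="lwspcloj" (len 8), cursors c1@1 c2@6 c3@6 c4@7, authorship 1....2..
After op 4 (delete): buffer="wspj" (len 4), cursors c1@0 c2@3 c3@3 c4@3, authorship ....
After op 5 (delete): buffer="j" (len 1), cursors c1@0 c2@0 c3@0 c4@0, authorship .
After op 6 (insert('h')): buffer="hhhhj" (len 5), cursors c1@4 c2@4 c3@4 c4@4, authorship 1234.
After op 7 (move_right): buffer="hhhhj" (len 5), cursors c1@5 c2@5 c3@5 c4@5, authorship 1234.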